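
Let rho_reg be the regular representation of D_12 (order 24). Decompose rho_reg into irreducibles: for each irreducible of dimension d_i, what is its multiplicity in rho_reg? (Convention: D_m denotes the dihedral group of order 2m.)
Each irreducible V_i of dimension d_i appears with multiplicity d_i, i.e. rho_reg = (direct sum over all irreducibles V_i) d_i V_i. The irreducible dimensions for D_12 are 1, 1, 1, 1, 2, 2, 2, 2, 2: 4 irreducibles of dimension 1, each with multiplicity 1; 5 irreducibles of dimension 2, each with multiplicity 2. Total dimension 4*1*1 + 5*2*2 = 24 = |G|.

General theorem: in the regular representation of a finite group G, each irreducible appears with multiplicity equal to its dimension. Check: dim(rho_reg) = sum d_i^2 = 1 + 1 + 1 + 1 + 4 + 4 + 4 + 4 + 4 = 24 = |G|.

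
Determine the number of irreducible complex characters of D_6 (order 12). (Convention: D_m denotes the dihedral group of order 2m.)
6

Justification: The number of irreducible complex representations of a finite group equals its number of conjugacy classes. D_6 has 6 conjugacy classes (n/2 + 3 for n even), so D_6 (order 12) has exactly 6 irreducible complex representations.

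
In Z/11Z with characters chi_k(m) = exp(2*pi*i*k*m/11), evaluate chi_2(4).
chi_2(4) = zeta_11^8 = exp(-6*I*pi/11)

Explanation: chi_2(4) = zeta_11^(2*4) = zeta_11^8. Since zeta_11^11 = 1, this equals zeta_11^8 = exp(2*pi*i*8/11) = exp(-6*I*pi/11).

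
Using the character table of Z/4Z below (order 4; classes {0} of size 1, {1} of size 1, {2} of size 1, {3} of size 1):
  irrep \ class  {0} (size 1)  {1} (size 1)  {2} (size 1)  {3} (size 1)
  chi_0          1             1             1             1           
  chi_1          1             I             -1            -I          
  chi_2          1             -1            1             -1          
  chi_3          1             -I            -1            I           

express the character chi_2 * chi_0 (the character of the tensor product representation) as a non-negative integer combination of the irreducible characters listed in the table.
chi_2 tensor chi_0 = chi_2 (all other irreducibles have multiplicity 0).

Details: The character of a tensor product is the pointwise product (chi_2 * chi_0)(C) = chi_2(C) * chi_0(C):
  {0}: (1)*(1), {1}: (-1)*(1), {2}: (1)*(1), {3}: (-1)*(1)
so (chi_2 * chi_0) takes values
  {0} -> 1, {1} -> -1, {2} -> 1, {3} -> -1.
Now take the inner product of this character with each irreducible chi from the table, <chi_2*chi_0, chi> = (1/4) sum_C |C| (chi_2*chi_0)(C) conj(chi(C)):
  <chi_2*chi_0, chi_0> = (1/4)[1*(1)*conj(1) + 1*(-1)*conj(1) + 1*(1)*conj(1) + 1*(-1)*conj(1)]
      = (1/4)[(1) + (-1) + (1) + (-1)] = 0/4 = 0
  <chi_2*chi_0, chi_1> = (1/4)[1*(1)*conj(1) + 1*(-1)*conj(I) + 1*(1)*conj(-1) + 1*(-1)*conj(-I)]
      = (1/4)[(1) + (I) + (-1) + (-I)] = 0/4 = 0
  <chi_2*chi_0, chi_2> = (1/4)[1*(1)*conj(1) + 1*(-1)*conj(-1) + 1*(1)*conj(1) + 1*(-1)*conj(-1)]
      = (1/4)[(1) + (1) + (1) + (1)] = 4/4 = 1
  <chi_2*chi_0, chi_3> = (1/4)[1*(1)*conj(1) + 1*(-1)*conj(-I) + 1*(1)*conj(-1) + 1*(-1)*conj(I)]
      = (1/4)[(1) + (-I) + (-1) + (I)] = 0/4 = 0
(Exp terms are combined using exp(i*s)*conj(exp(i*t)) = exp(i*(s-t)), and sums of them are collapsed using the identity that for every m > 1 the m distinct m-th roots of unity sum to 0, e.g. 1 + exp(2*I*pi/3) + exp(-2*I*pi/3) = 0.)
Hence the multiplicities are chi_2: 1. Dimension check: dim(chi_2)*dim(chi_0) = 1*1 = 1 and sum (mult * dim) = 1*1 = 1.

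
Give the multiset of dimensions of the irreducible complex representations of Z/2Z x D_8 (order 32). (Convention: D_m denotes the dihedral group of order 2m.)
Dimensions: 1, 1, 1, 1, 1, 1, 1, 1, 2, 2, 2, 2, 2, 2

Justification: There are 14 irreducibles (= number of conjugacy classes). Their dimensions d_i satisfy sum d_i^2 = |G| = 32: 1 + 1 + 1 + 1 + 1 + 1 + 1 + 1 + 4 + 4 + 4 + 4 + 4 + 4 = 32. (For the product with Z/2Z: each of the 2 1-dim characters of Z/2Z tensors with each irrep of D_8, giving 2 copies of each D_8-dimension.)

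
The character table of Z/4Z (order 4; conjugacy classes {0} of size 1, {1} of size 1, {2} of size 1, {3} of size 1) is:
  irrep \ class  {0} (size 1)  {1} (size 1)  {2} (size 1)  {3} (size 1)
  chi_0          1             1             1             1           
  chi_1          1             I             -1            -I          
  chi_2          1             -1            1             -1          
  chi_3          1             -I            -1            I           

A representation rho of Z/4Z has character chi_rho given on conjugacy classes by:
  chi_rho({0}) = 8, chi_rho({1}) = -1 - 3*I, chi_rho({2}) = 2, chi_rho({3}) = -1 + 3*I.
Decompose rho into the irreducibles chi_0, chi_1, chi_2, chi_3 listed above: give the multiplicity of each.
Multiplicities: chi_0: 2, chi_1: 0, chi_2: 3, chi_3: 3.

Justification: Use <chi_rho, chi> = (1/|G|) sum_C |C| * chi_rho(C) * conj(chi(C)) with |G| = 4 for each irreducible chi in the table:
  <chi_rho, chi_0> = (1/4)[1*(8)*conj(1) + 1*(-1 - 3*I)*conj(1) + 1*(2)*conj(1) + 1*(-1 + 3*I)*conj(1)]
      = (1/4)[(8) + (-1 - 3*I) + (2) + (-1 + 3*I)] = 8/4 = 2
  <chi_rho, chi_1> = (1/4)[1*(8)*conj(1) + 1*(-1 - 3*I)*conj(I) + 1*(2)*conj(-1) + 1*(-1 + 3*I)*conj(-I)]
      = (1/4)[(8) + (-3 + I) + (-2) + (-3 - I)] = 0/4 = 0
  <chi_rho, chi_2> = (1/4)[1*(8)*conj(1) + 1*(-1 - 3*I)*conj(-1) + 1*(2)*conj(1) + 1*(-1 + 3*I)*conj(-1)]
      = (1/4)[(8) + (1 + 3*I) + (2) + (1 - 3*I)] = 12/4 = 3
  <chi_rho, chi_3> = (1/4)[1*(8)*conj(1) + 1*(-1 - 3*I)*conj(-I) + 1*(2)*conj(-1) + 1*(-1 + 3*I)*conj(I)]
      = (1/4)[(8) + (3 - I) + (-2) + (3 + I)] = 12/4 = 3
(Exp terms are combined using exp(i*s)*conj(exp(i*t)) = exp(i*(s-t)), and sums of them are collapsed using the identity that for every m > 1 the m distinct m-th roots of unity sum to 0, e.g. 1 + exp(2*I*pi/3) + exp(-2*I*pi/3) = 0.)
Dimension check: dim(rho) = sum (mult * dim) = 2*1 + 0*1 + 3*1 + 3*1 = 8 = chi_rho(e) = 8.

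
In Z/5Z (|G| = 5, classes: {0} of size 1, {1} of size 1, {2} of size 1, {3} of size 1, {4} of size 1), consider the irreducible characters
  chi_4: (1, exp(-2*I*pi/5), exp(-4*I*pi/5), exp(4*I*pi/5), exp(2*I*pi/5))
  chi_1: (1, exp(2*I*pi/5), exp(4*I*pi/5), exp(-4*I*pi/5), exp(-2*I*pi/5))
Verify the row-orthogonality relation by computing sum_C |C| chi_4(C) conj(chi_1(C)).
Sum = 0; so <chi_4, chi_1> = 0 (distinct irreducibles are orthogonal).

Justification: Compute term by term over conjugacy classes (|C| * chi_4(C) * conj(chi_1(C))):
  1*(1)*conj(1) + 1*(exp(-2*I*pi/5))*conj(exp(2*I*pi/5)) + 1*(exp(-4*I*pi/5))*conj(exp(4*I*pi/5)) + 1*(exp(4*I*pi/5))*conj(exp(-4*I*pi/5)) + 1*(exp(2*I*pi/5))*conj(exp(-2*I*pi/5))
  = (1) + (exp(-4*I*pi/5)) + (exp(2*I*pi/5)) + (exp(-2*I*pi/5)) + (exp(4*I*pi/5))
  = 0.
(Exp terms are combined using exp(i*s)*conj(exp(i*t)) = exp(i*(s-t)), and sums of them are collapsed using the identity that for every m > 1 the m distinct m-th roots of unity sum to 0, e.g. 1 + exp(2*I*pi/3) + exp(-2*I*pi/3) = 0.)
Dividing by |G| = 5 gives 0/5 = 0, matching the row-orthogonality relation <chi_4, chi_1> = [chi_4 = chi_1].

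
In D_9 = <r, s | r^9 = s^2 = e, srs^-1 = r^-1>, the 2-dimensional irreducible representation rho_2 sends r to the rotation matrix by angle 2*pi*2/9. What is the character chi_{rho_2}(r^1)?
chi_{rho_2}(r^1) = 2*cos(2*pi*2*1/9) = 2*cos(4*pi/9)

Derivation: rho_2(r^1) is rotation by angle 2*pi*2*1/9, whose trace is 2*cos(2*pi*2*1/9) = 2*cos(4*pi/9).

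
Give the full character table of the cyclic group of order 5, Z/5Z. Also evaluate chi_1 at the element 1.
Character table of Z/5Z (irreps indexed chi_0,...,chi_4 with chi_k(m) = zeta_5^(k*m), zeta_5 = exp(2*pi*i/5)):
  irrep \ class  {0} (size 1)  {1} (size 1)    {2} (size 1)    {3} (size 1)    {4} (size 1)  
  chi_0          1             1               1               1               1             
  chi_1          1             exp(2*I*pi/5)   exp(4*I*pi/5)   exp(-4*I*pi/5)  exp(-2*I*pi/5)
  chi_2          1             exp(4*I*pi/5)   exp(-2*I*pi/5)  exp(2*I*pi/5)   exp(-4*I*pi/5)
  chi_3          1             exp(-4*I*pi/5)  exp(2*I*pi/5)   exp(-2*I*pi/5)  exp(4*I*pi/5) 
  chi_4          1             exp(-2*I*pi/5)  exp(-4*I*pi/5)  exp(4*I*pi/5)   exp(2*I*pi/5) 

Spot check: chi_1(1) = zeta_5^(1*1) = zeta_5^1 = exp(2*I*pi/5).

Proof sketch: Z/5Z is abelian, so all 5 irreducible complex representations are 1-dimensional. They are given by chi_k(m) = zeta_5^(k*m) for k = 0,...,4. Row orthogonality: sum_m chi_k(m) conj(chi_l(m)) = 5 * [k = l].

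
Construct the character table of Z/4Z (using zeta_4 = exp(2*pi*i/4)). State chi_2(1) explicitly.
Character table of Z/4Z (irreps indexed chi_0,...,chi_3 with chi_k(m) = zeta_4^(k*m), zeta_4 = exp(2*pi*i/4)):
  irrep \ class  {0} (size 1)  {1} (size 1)  {2} (size 1)  {3} (size 1)
  chi_0          1             1             1             1           
  chi_1          1             I             -1            -I          
  chi_2          1             -1            1             -1          
  chi_3          1             -I            -1            I           

Spot check: chi_2(1) = zeta_4^(2*1) = zeta_4^2 = -1.

Explanation: Z/4Z is abelian, so all 4 irreducible complex representations are 1-dimensional. They are given by chi_k(m) = zeta_4^(k*m) for k = 0,...,3. Row orthogonality: sum_m chi_k(m) conj(chi_l(m)) = 4 * [k = l].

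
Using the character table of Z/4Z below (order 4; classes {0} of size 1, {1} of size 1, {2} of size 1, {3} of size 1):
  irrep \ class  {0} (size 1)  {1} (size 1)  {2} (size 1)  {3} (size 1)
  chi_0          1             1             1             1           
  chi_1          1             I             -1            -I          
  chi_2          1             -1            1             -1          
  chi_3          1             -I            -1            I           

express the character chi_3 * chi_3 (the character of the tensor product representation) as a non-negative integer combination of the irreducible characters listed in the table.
chi_3 tensor chi_3 = chi_2 (all other irreducibles have multiplicity 0).

Why: The character of a tensor product is the pointwise product (chi_3 * chi_3)(C) = chi_3(C) * chi_3(C):
  {0}: (1)*(1), {1}: (-I)*(-I), {2}: (-1)*(-1), {3}: (I)*(I)
so (chi_3 * chi_3) takes values
  {0} -> 1, {1} -> -1, {2} -> 1, {3} -> -1.
Now take the inner product of this character with each irreducible chi from the table, <chi_3*chi_3, chi> = (1/4) sum_C |C| (chi_3*chi_3)(C) conj(chi(C)):
  <chi_3*chi_3, chi_0> = (1/4)[1*(1)*conj(1) + 1*(-1)*conj(1) + 1*(1)*conj(1) + 1*(-1)*conj(1)]
      = (1/4)[(1) + (-1) + (1) + (-1)] = 0/4 = 0
  <chi_3*chi_3, chi_1> = (1/4)[1*(1)*conj(1) + 1*(-1)*conj(I) + 1*(1)*conj(-1) + 1*(-1)*conj(-I)]
      = (1/4)[(1) + (I) + (-1) + (-I)] = 0/4 = 0
  <chi_3*chi_3, chi_2> = (1/4)[1*(1)*conj(1) + 1*(-1)*conj(-1) + 1*(1)*conj(1) + 1*(-1)*conj(-1)]
      = (1/4)[(1) + (1) + (1) + (1)] = 4/4 = 1
  <chi_3*chi_3, chi_3> = (1/4)[1*(1)*conj(1) + 1*(-1)*conj(-I) + 1*(1)*conj(-1) + 1*(-1)*conj(I)]
      = (1/4)[(1) + (-I) + (-1) + (I)] = 0/4 = 0
(Exp terms are combined using exp(i*s)*conj(exp(i*t)) = exp(i*(s-t)), and sums of them are collapsed using the identity that for every m > 1 the m distinct m-th roots of unity sum to 0, e.g. 1 + exp(2*I*pi/3) + exp(-2*I*pi/3) = 0.)
Hence the multiplicities are chi_2: 1. Dimension check: dim(chi_3)*dim(chi_3) = 1*1 = 1 and sum (mult * dim) = 1*1 = 1.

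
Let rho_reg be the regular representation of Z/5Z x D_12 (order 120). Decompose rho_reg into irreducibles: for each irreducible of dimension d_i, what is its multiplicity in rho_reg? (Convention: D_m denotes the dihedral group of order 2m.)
Each irreducible V_i of dimension d_i appears with multiplicity d_i, i.e. rho_reg = (direct sum over all irreducibles V_i) d_i V_i. The irreducible dimensions for Z/5Z x D_12 are 1, 1, 1, 1, 1, 1, 1, 1, 1, 1, 1, 1, 1, 1, 1, 1, 1, 1, 1, 1, 2, 2, 2, 2, 2, 2, 2, 2, 2, 2, 2, 2, 2, 2, 2, 2, 2, 2, 2, 2, 2, 2, 2, 2, 2: 20 irreducibles of dimension 1, each with multiplicity 1; 25 irreducibles of dimension 2, each with multiplicity 2. Total dimension 20*1*1 + 25*2*2 = 120 = |G|.

Why: General theorem: in the regular representation of a finite group G, each irreducible appears with multiplicity equal to its dimension. Check: dim(rho_reg) = sum d_i^2 = 1 + 1 + 1 + 1 + 1 + 1 + 1 + 1 + 1 + 1 + 1 + 1 + 1 + 1 + 1 + 1 + 1 + 1 + 1 + 1 + 4 + 4 + 4 + 4 + 4 + 4 + 4 + 4 + 4 + 4 + 4 + 4 + 4 + 4 + 4 + 4 + 4 + 4 + 4 + 4 + 4 + 4 + 4 + 4 + 4 = 120 = |G|.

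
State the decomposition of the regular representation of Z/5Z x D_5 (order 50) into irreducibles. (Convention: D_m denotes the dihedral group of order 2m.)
Each irreducible V_i of dimension d_i appears with multiplicity d_i, i.e. rho_reg = (direct sum over all irreducibles V_i) d_i V_i. The irreducible dimensions for Z/5Z x D_5 are 1, 1, 1, 1, 1, 1, 1, 1, 1, 1, 2, 2, 2, 2, 2, 2, 2, 2, 2, 2: 10 irreducibles of dimension 1, each with multiplicity 1; 10 irreducibles of dimension 2, each with multiplicity 2. Total dimension 10*1*1 + 10*2*2 = 50 = |G|.

Justification: General theorem: in the regular representation of a finite group G, each irreducible appears with multiplicity equal to its dimension. Check: dim(rho_reg) = sum d_i^2 = 1 + 1 + 1 + 1 + 1 + 1 + 1 + 1 + 1 + 1 + 4 + 4 + 4 + 4 + 4 + 4 + 4 + 4 + 4 + 4 = 50 = |G|.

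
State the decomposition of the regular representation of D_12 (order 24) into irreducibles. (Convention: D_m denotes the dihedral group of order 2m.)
Each irreducible V_i of dimension d_i appears with multiplicity d_i, i.e. rho_reg = (direct sum over all irreducibles V_i) d_i V_i. The irreducible dimensions for D_12 are 1, 1, 1, 1, 2, 2, 2, 2, 2: 4 irreducibles of dimension 1, each with multiplicity 1; 5 irreducibles of dimension 2, each with multiplicity 2. Total dimension 4*1*1 + 5*2*2 = 24 = |G|.

Working: General theorem: in the regular representation of a finite group G, each irreducible appears with multiplicity equal to its dimension. Check: dim(rho_reg) = sum d_i^2 = 1 + 1 + 1 + 1 + 4 + 4 + 4 + 4 + 4 = 24 = |G|.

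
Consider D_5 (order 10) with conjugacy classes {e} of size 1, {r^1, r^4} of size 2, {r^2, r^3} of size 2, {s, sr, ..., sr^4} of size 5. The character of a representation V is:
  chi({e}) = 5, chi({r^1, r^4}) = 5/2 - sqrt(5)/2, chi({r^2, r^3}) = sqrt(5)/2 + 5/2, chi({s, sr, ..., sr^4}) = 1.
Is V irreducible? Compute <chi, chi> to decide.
Not irreducible (reducible): <chi, chi> = 6 > 1.

Working: <chi, chi> = (1/|G|) sum_C |C| * |chi(C)|^2 = (1/10)[1*|5|^2 + 2*|5/2 - sqrt(5)/2|^2 + 2*|sqrt(5)/2 + 5/2|^2 + 5*|1|^2]
  = (1/10)[(25) + (15 - 5*sqrt(5)) + (5*sqrt(5) + 15) + (5)] = 60/10 = 6.
A character is irreducible iff <chi, chi> = 1, so this representation is reducible.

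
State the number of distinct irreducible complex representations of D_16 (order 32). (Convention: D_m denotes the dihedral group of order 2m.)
11

Argument: The number of irreducible complex representations of a finite group equals its number of conjugacy classes. D_16 has 11 conjugacy classes (n/2 + 3 for n even), so D_16 (order 32) has exactly 11 irreducible complex representations.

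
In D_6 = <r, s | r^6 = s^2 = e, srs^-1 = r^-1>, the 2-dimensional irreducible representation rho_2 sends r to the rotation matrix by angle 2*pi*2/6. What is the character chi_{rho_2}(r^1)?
chi_{rho_2}(r^1) = 2*cos(2*pi*2*1/6) = -1

Derivation: rho_2(r^1) is rotation by angle 2*pi*2*1/6, whose trace is 2*cos(2*pi*2*1/6) = -1.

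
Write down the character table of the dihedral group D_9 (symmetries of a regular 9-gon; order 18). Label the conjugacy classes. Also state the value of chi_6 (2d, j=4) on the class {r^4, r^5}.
Conjugacy classes: {e} of size 1, {r^1, r^8} of size 2, {r^2, r^7} of size 2, {r^3, r^6} of size 2, {r^4, r^5} of size 2, {s, sr, ..., sr^8} of size 9.
Character table:
  irrep \ class              {e} (size 1)  {r^1, r^8} (size 2)  {r^2, r^7} (size 2)  {r^3, r^6} (size 2)  {r^4, r^5} (size 2)  {s, sr, ..., sr^8} (size 9)
  chi_1 (triv)               1             1                    1                    1                    1                    1                          
  chi_2 (sign: r->1, s->-1)  1             1                    1                    1                    1                    -1                         
  chi_3 (2d, j=1)            2             2*cos(2*pi/9)        2*cos(4*pi/9)        -1                   -2*cos(pi/9)         0                          
  chi_4 (2d, j=2)            2             2*cos(4*pi/9)        -2*cos(pi/9)         -1                   2*cos(2*pi/9)        0                          
  chi_5 (2d, j=3)            2             -1                   -1                   2                    -1                   0                          
  chi_6 (2d, j=4)            2             -2*cos(pi/9)         2*cos(2*pi/9)        -1                   2*cos(4*pi/9)        0                          

Spot check: chi_6 (2d, j=4) on {r^4, r^5} = 2*cos(4*pi/9).

Explanation: D_9 has order 2*9 = 18 with 6 conjugacy classes, hence 6 irreducibles. Sum of squared dims 1 + 1 + 4 + 4 + 4 + 4 = 18 = |G|. Linear characters come from the abelianisation; the 2-dimensional irreps have character r^k -> 2*cos(2*pi*j*k/9), reflections -> 0.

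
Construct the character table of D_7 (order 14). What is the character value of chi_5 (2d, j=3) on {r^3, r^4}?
Conjugacy classes: {e} of size 1, {r^1, r^6} of size 2, {r^2, r^5} of size 2, {r^3, r^4} of size 2, {s, sr, ..., sr^6} of size 7.
Character table:
  irrep \ class              {e} (size 1)  {r^1, r^6} (size 2)  {r^2, r^5} (size 2)  {r^3, r^4} (size 2)  {s, sr, ..., sr^6} (size 7)
  chi_1 (triv)               1             1                    1                    1                    1                          
  chi_2 (sign: r->1, s->-1)  1             1                    1                    1                    -1                         
  chi_3 (2d, j=1)            2             2*cos(2*pi/7)        -2*cos(3*pi/7)       -2*cos(pi/7)         0                          
  chi_4 (2d, j=2)            2             -2*cos(3*pi/7)       -2*cos(pi/7)         2*cos(2*pi/7)        0                          
  chi_5 (2d, j=3)            2             -2*cos(pi/7)         2*cos(2*pi/7)        -2*cos(3*pi/7)       0                          

Spot check: chi_5 (2d, j=3) on {r^3, r^4} = -2*cos(3*pi/7).

Justification: D_7 has order 2*7 = 14 with 5 conjugacy classes, hence 5 irreducibles. Sum of squared dims 1 + 1 + 4 + 4 + 4 = 14 = |G|. Linear characters come from the abelianisation; the 2-dimensional irreps have character r^k -> 2*cos(2*pi*j*k/7), reflections -> 0.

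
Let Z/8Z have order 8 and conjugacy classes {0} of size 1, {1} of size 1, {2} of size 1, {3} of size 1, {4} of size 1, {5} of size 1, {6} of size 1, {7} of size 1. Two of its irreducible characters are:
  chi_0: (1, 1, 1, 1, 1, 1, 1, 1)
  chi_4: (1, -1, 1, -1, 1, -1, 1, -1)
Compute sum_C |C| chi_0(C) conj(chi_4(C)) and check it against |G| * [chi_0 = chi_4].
Sum = 0; so <chi_0, chi_4> = 0 (distinct irreducibles are orthogonal).

Reasoning: Compute term by term over conjugacy classes (|C| * chi_0(C) * conj(chi_4(C))):
  1*(1)*conj(1) + 1*(1)*conj(-1) + 1*(1)*conj(1) + 1*(1)*conj(-1) + 1*(1)*conj(1) + 1*(1)*conj(-1) + 1*(1)*conj(1) + 1*(1)*conj(-1)
  = (1) + (-1) + (1) + (-1) + (1) + (-1) + (1) + (-1)
  = 0.
(Exp terms are combined using exp(i*s)*conj(exp(i*t)) = exp(i*(s-t)), and sums of them are collapsed using the identity that for every m > 1 the m distinct m-th roots of unity sum to 0, e.g. 1 + exp(2*I*pi/3) + exp(-2*I*pi/3) = 0.)
Dividing by |G| = 8 gives 0/8 = 0, matching the row-orthogonality relation <chi_0, chi_4> = [chi_0 = chi_4].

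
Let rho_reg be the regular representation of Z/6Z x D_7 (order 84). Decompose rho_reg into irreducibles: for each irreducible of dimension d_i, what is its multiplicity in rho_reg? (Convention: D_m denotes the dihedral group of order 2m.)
Each irreducible V_i of dimension d_i appears with multiplicity d_i, i.e. rho_reg = (direct sum over all irreducibles V_i) d_i V_i. The irreducible dimensions for Z/6Z x D_7 are 1, 1, 1, 1, 1, 1, 1, 1, 1, 1, 1, 1, 2, 2, 2, 2, 2, 2, 2, 2, 2, 2, 2, 2, 2, 2, 2, 2, 2, 2: 12 irreducibles of dimension 1, each with multiplicity 1; 18 irreducibles of dimension 2, each with multiplicity 2. Total dimension 12*1*1 + 18*2*2 = 84 = |G|.

Proof sketch: General theorem: in the regular representation of a finite group G, each irreducible appears with multiplicity equal to its dimension. Check: dim(rho_reg) = sum d_i^2 = 1 + 1 + 1 + 1 + 1 + 1 + 1 + 1 + 1 + 1 + 1 + 1 + 4 + 4 + 4 + 4 + 4 + 4 + 4 + 4 + 4 + 4 + 4 + 4 + 4 + 4 + 4 + 4 + 4 + 4 = 84 = |G|.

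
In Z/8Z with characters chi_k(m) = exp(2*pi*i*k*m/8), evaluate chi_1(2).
chi_1(2) = zeta_8^2 = I

Solution. chi_1(2) = zeta_8^(1*2) = zeta_8^2. Since zeta_8^8 = 1, this equals zeta_8^2 = exp(2*pi*i*2/8) = I.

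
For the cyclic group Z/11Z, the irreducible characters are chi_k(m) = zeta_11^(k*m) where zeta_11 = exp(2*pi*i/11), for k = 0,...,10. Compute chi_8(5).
chi_8(5) = zeta_11^40 = exp(-8*I*pi/11)

Reasoning: chi_8(5) = zeta_11^(8*5) = zeta_11^40. Since zeta_11^11 = 1, this equals zeta_11^7 = exp(2*pi*i*7/11) = exp(-8*I*pi/11).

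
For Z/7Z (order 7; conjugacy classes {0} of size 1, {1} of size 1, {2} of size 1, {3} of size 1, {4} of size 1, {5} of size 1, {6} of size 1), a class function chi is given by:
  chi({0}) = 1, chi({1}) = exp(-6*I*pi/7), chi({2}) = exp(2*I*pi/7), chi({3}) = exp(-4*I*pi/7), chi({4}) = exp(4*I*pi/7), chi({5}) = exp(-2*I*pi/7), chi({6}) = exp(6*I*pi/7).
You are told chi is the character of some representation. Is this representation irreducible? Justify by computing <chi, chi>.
Irreducible: <chi, chi> = 1.

Explanation: <chi, chi> = (1/|G|) sum_C |C| * |chi(C)|^2 = (1/7)[1*|1|^2 + 1*|exp(-6*I*pi/7)|^2 + 1*|exp(2*I*pi/7)|^2 + 1*|exp(-4*I*pi/7)|^2 + 1*|exp(4*I*pi/7)|^2 + 1*|exp(-2*I*pi/7)|^2 + 1*|exp(6*I*pi/7)|^2]
  = (1/7)[(1) + (1) + (1) + (1) + (1) + (1) + (1)] = 7/7 = 1.
(Exp terms are combined using exp(i*s)*conj(exp(i*t)) = exp(i*(s-t)), and sums of them are collapsed using the identity that for every m > 1 the m distinct m-th roots of unity sum to 0, e.g. 1 + exp(2*I*pi/3) + exp(-2*I*pi/3) = 0.)
A character is irreducible iff <chi, chi> = 1, so this representation is irreducible.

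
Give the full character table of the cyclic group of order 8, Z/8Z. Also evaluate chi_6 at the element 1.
Character table of Z/8Z (irreps indexed chi_0,...,chi_7 with chi_k(m) = zeta_8^(k*m), zeta_8 = exp(2*pi*i/8)):
  irrep \ class  {0} (size 1)  {1} (size 1)    {2} (size 1)  {3} (size 1)    {4} (size 1)  {5} (size 1)    {6} (size 1)  {7} (size 1)  
  chi_0          1             1               1             1               1             1               1             1             
  chi_1          1             exp(I*pi/4)     I             exp(3*I*pi/4)   -1            exp(-3*I*pi/4)  -I            exp(-I*pi/4)  
  chi_2          1             I               -1            -I              1             I               -1            -I            
  chi_3          1             exp(3*I*pi/4)   -I            exp(I*pi/4)     -1            exp(-I*pi/4)    I             exp(-3*I*pi/4)
  chi_4          1             -1              1             -1              1             -1              1             -1            
  chi_5          1             exp(-3*I*pi/4)  I             exp(-I*pi/4)    -1            exp(I*pi/4)     -I            exp(3*I*pi/4) 
  chi_6          1             -I              -1            I               1             -I              -1            I             
  chi_7          1             exp(-I*pi/4)    -I            exp(-3*I*pi/4)  -1            exp(3*I*pi/4)   I             exp(I*pi/4)   

Spot check: chi_6(1) = zeta_8^(6*1) = zeta_8^6 = -I.

Working: Z/8Z is abelian, so all 8 irreducible complex representations are 1-dimensional. They are given by chi_k(m) = zeta_8^(k*m) for k = 0,...,7. Row orthogonality: sum_m chi_k(m) conj(chi_l(m)) = 8 * [k = l].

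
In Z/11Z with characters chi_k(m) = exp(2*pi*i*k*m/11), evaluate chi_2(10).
chi_2(10) = zeta_11^20 = exp(-4*I*pi/11)

Justification: chi_2(10) = zeta_11^(2*10) = zeta_11^20. Since zeta_11^11 = 1, this equals zeta_11^9 = exp(2*pi*i*9/11) = exp(-4*I*pi/11).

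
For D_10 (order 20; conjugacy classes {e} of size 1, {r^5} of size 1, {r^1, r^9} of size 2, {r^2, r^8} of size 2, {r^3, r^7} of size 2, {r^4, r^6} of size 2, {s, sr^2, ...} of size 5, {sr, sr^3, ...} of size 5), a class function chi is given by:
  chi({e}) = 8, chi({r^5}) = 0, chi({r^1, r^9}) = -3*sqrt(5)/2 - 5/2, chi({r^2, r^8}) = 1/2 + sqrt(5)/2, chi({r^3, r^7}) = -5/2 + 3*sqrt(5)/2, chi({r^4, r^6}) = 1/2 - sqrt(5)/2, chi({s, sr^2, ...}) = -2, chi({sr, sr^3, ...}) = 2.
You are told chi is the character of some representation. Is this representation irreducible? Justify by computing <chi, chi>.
Not irreducible (reducible): <chi, chi> = 9 > 1.

Reasoning: <chi, chi> = (1/|G|) sum_C |C| * |chi(C)|^2 = (1/20)[1*|8|^2 + 1*|0|^2 + 2*|-3*sqrt(5)/2 - 5/2|^2 + 2*|1/2 + sqrt(5)/2|^2 + 2*|-5/2 + 3*sqrt(5)/2|^2 + 2*|1/2 - sqrt(5)/2|^2 + 5*|-2|^2 + 5*|2|^2]
  = (1/20)[(64) + (0) + (15*sqrt(5) + 35) + (sqrt(5) + 3) + (35 - 15*sqrt(5)) + (3 - sqrt(5)) + (20) + (20)] = 180/20 = 9.
A character is irreducible iff <chi, chi> = 1, so this representation is reducible.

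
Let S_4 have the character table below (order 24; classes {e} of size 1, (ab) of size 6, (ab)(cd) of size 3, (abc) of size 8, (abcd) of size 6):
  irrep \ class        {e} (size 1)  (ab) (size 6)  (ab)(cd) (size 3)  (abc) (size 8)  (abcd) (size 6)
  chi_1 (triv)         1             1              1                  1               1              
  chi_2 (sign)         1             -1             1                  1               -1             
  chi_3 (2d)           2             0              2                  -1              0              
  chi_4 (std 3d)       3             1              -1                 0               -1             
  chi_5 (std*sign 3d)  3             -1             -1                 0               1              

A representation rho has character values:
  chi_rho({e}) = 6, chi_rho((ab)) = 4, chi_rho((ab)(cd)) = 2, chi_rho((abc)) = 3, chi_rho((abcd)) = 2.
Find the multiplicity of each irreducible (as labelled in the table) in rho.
Multiplicities: chi_1: 3, chi_2: 0, chi_3: 0, chi_4: 1, chi_5: 0.

Derivation: Use <chi_rho, chi> = (1/|G|) sum_C |C| * chi_rho(C) * conj(chi(C)) with |G| = 24 for each irreducible chi in the table:
  <chi_rho, chi_1> = (1/24)[1*(6)*conj(1) + 6*(4)*conj(1) + 3*(2)*conj(1) + 8*(3)*conj(1) + 6*(2)*conj(1)]
      = (1/24)[(6) + (24) + (6) + (24) + (12)] = 72/24 = 3
  <chi_rho, chi_2> = (1/24)[1*(6)*conj(1) + 6*(4)*conj(-1) + 3*(2)*conj(1) + 8*(3)*conj(1) + 6*(2)*conj(-1)]
      = (1/24)[(6) + (-24) + (6) + (24) + (-12)] = 0/24 = 0
  <chi_rho, chi_3> = (1/24)[1*(6)*conj(2) + 6*(4)*conj(0) + 3*(2)*conj(2) + 8*(3)*conj(-1) + 6*(2)*conj(0)]
      = (1/24)[(12) + (0) + (12) + (-24) + (0)] = 0/24 = 0
  <chi_rho, chi_4> = (1/24)[1*(6)*conj(3) + 6*(4)*conj(1) + 3*(2)*conj(-1) + 8*(3)*conj(0) + 6*(2)*conj(-1)]
      = (1/24)[(18) + (24) + (-6) + (0) + (-12)] = 24/24 = 1
  <chi_rho, chi_5> = (1/24)[1*(6)*conj(3) + 6*(4)*conj(-1) + 3*(2)*conj(-1) + 8*(3)*conj(0) + 6*(2)*conj(1)]
      = (1/24)[(18) + (-24) + (-6) + (0) + (12)] = 0/24 = 0
Dimension check: dim(rho) = sum (mult * dim) = 3*1 + 0*1 + 0*2 + 1*3 + 0*3 = 6 = chi_rho(e) = 6.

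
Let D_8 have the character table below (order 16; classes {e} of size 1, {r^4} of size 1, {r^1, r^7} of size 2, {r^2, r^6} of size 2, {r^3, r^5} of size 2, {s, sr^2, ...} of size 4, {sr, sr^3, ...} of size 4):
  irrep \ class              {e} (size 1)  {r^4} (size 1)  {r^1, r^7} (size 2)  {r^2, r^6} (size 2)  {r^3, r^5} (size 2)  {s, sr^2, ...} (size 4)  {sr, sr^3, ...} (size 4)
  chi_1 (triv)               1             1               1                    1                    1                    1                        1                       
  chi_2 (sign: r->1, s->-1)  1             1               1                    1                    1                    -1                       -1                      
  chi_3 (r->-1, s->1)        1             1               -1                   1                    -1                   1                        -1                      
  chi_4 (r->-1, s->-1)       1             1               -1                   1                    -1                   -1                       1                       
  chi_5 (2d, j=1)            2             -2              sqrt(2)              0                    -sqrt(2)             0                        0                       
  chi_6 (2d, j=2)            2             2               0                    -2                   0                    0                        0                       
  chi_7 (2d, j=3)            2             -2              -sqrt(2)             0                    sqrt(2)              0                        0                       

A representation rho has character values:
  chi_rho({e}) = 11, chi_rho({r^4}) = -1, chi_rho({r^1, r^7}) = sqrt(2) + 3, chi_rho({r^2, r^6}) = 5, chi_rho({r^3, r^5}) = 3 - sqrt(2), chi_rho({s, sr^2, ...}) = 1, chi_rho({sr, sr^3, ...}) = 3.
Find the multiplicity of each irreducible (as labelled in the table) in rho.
Multiplicities: chi_1: 3, chi_2: 1, chi_3: 0, chi_4: 1, chi_5: 2, chi_6: 0, chi_7: 1.

Details: Use <chi_rho, chi> = (1/|G|) sum_C |C| * chi_rho(C) * conj(chi(C)) with |G| = 16 for each irreducible chi in the table:
  <chi_rho, chi_1> = (1/16)[1*(11)*conj(1) + 1*(-1)*conj(1) + 2*(sqrt(2) + 3)*conj(1) + 2*(5)*conj(1) + 2*(3 - sqrt(2))*conj(1) + 4*(1)*conj(1) + 4*(3)*conj(1)]
      = (1/16)[(11) + (-1) + (2*sqrt(2) + 6) + (10) + (6 - 2*sqrt(2)) + (4) + (12)] = 48/16 = 3
  <chi_rho, chi_2> = (1/16)[1*(11)*conj(1) + 1*(-1)*conj(1) + 2*(sqrt(2) + 3)*conj(1) + 2*(5)*conj(1) + 2*(3 - sqrt(2))*conj(1) + 4*(1)*conj(-1) + 4*(3)*conj(-1)]
      = (1/16)[(11) + (-1) + (2*sqrt(2) + 6) + (10) + (6 - 2*sqrt(2)) + (-4) + (-12)] = 16/16 = 1
  <chi_rho, chi_3> = (1/16)[1*(11)*conj(1) + 1*(-1)*conj(1) + 2*(sqrt(2) + 3)*conj(-1) + 2*(5)*conj(1) + 2*(3 - sqrt(2))*conj(-1) + 4*(1)*conj(1) + 4*(3)*conj(-1)]
      = (1/16)[(11) + (-1) + (-6 - 2*sqrt(2)) + (10) + (-6 + 2*sqrt(2)) + (4) + (-12)] = 0/16 = 0
  <chi_rho, chi_4> = (1/16)[1*(11)*conj(1) + 1*(-1)*conj(1) + 2*(sqrt(2) + 3)*conj(-1) + 2*(5)*conj(1) + 2*(3 - sqrt(2))*conj(-1) + 4*(1)*conj(-1) + 4*(3)*conj(1)]
      = (1/16)[(11) + (-1) + (-6 - 2*sqrt(2)) + (10) + (-6 + 2*sqrt(2)) + (-4) + (12)] = 16/16 = 1
  <chi_rho, chi_5> = (1/16)[1*(11)*conj(2) + 1*(-1)*conj(-2) + 2*(sqrt(2) + 3)*conj(sqrt(2)) + 2*(5)*conj(0) + 2*(3 - sqrt(2))*conj(-sqrt(2)) + 4*(1)*conj(0) + 4*(3)*conj(0)]
      = (1/16)[(22) + (2) + (4 + 6*sqrt(2)) + (0) + (4 - 6*sqrt(2)) + (0) + (0)] = 32/16 = 2
  <chi_rho, chi_6> = (1/16)[1*(11)*conj(2) + 1*(-1)*conj(2) + 2*(sqrt(2) + 3)*conj(0) + 2*(5)*conj(-2) + 2*(3 - sqrt(2))*conj(0) + 4*(1)*conj(0) + 4*(3)*conj(0)]
      = (1/16)[(22) + (-2) + (0) + (-20) + (0) + (0) + (0)] = 0/16 = 0
  <chi_rho, chi_7> = (1/16)[1*(11)*conj(2) + 1*(-1)*conj(-2) + 2*(sqrt(2) + 3)*conj(-sqrt(2)) + 2*(5)*conj(0) + 2*(3 - sqrt(2))*conj(sqrt(2)) + 4*(1)*conj(0) + 4*(3)*conj(0)]
      = (1/16)[(22) + (2) + (-6*sqrt(2) - 4) + (0) + (-4 + 6*sqrt(2)) + (0) + (0)] = 16/16 = 1
Dimension check: dim(rho) = sum (mult * dim) = 3*1 + 1*1 + 0*1 + 1*1 + 2*2 + 0*2 + 1*2 = 11 = chi_rho(e) = 11.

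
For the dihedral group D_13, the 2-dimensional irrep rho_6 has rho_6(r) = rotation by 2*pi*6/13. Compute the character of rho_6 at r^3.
chi_{rho_6}(r^3) = 2*cos(2*pi*6*3/13) = -2*cos(3*pi/13)

Explanation: rho_6(r^3) is rotation by angle 2*pi*6*3/13, whose trace is 2*cos(2*pi*6*3/13) = -2*cos(3*pi/13).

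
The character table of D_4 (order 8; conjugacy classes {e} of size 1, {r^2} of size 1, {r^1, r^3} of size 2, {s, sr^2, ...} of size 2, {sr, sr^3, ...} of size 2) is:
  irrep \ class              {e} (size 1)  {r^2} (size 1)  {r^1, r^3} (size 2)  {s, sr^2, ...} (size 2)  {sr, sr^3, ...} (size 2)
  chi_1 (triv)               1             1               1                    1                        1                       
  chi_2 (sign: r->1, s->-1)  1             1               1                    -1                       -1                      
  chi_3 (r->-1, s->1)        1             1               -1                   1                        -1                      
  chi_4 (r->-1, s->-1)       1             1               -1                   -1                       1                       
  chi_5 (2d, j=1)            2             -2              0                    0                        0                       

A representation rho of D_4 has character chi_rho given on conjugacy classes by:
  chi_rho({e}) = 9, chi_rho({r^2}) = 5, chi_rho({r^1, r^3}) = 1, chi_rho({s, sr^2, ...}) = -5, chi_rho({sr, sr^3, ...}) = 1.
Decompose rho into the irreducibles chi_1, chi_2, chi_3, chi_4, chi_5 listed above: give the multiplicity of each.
Multiplicities: chi_1: 1, chi_2: 3, chi_3: 0, chi_4: 3, chi_5: 1.

Reasoning: Use <chi_rho, chi> = (1/|G|) sum_C |C| * chi_rho(C) * conj(chi(C)) with |G| = 8 for each irreducible chi in the table:
  <chi_rho, chi_1> = (1/8)[1*(9)*conj(1) + 1*(5)*conj(1) + 2*(1)*conj(1) + 2*(-5)*conj(1) + 2*(1)*conj(1)]
      = (1/8)[(9) + (5) + (2) + (-10) + (2)] = 8/8 = 1
  <chi_rho, chi_2> = (1/8)[1*(9)*conj(1) + 1*(5)*conj(1) + 2*(1)*conj(1) + 2*(-5)*conj(-1) + 2*(1)*conj(-1)]
      = (1/8)[(9) + (5) + (2) + (10) + (-2)] = 24/8 = 3
  <chi_rho, chi_3> = (1/8)[1*(9)*conj(1) + 1*(5)*conj(1) + 2*(1)*conj(-1) + 2*(-5)*conj(1) + 2*(1)*conj(-1)]
      = (1/8)[(9) + (5) + (-2) + (-10) + (-2)] = 0/8 = 0
  <chi_rho, chi_4> = (1/8)[1*(9)*conj(1) + 1*(5)*conj(1) + 2*(1)*conj(-1) + 2*(-5)*conj(-1) + 2*(1)*conj(1)]
      = (1/8)[(9) + (5) + (-2) + (10) + (2)] = 24/8 = 3
  <chi_rho, chi_5> = (1/8)[1*(9)*conj(2) + 1*(5)*conj(-2) + 2*(1)*conj(0) + 2*(-5)*conj(0) + 2*(1)*conj(0)]
      = (1/8)[(18) + (-10) + (0) + (0) + (0)] = 8/8 = 1
Dimension check: dim(rho) = sum (mult * dim) = 1*1 + 3*1 + 0*1 + 3*1 + 1*2 = 9 = chi_rho(e) = 9.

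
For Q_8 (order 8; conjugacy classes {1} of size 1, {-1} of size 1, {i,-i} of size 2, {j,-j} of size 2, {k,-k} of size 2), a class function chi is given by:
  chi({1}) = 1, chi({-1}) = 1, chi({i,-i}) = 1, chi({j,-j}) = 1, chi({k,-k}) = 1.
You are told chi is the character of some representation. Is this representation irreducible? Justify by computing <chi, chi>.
Irreducible: <chi, chi> = 1.

Justification: <chi, chi> = (1/|G|) sum_C |C| * |chi(C)|^2 = (1/8)[1*|1|^2 + 1*|1|^2 + 2*|1|^2 + 2*|1|^2 + 2*|1|^2]
  = (1/8)[(1) + (1) + (2) + (2) + (2)] = 8/8 = 1.
A character is irreducible iff <chi, chi> = 1, so this representation is irreducible.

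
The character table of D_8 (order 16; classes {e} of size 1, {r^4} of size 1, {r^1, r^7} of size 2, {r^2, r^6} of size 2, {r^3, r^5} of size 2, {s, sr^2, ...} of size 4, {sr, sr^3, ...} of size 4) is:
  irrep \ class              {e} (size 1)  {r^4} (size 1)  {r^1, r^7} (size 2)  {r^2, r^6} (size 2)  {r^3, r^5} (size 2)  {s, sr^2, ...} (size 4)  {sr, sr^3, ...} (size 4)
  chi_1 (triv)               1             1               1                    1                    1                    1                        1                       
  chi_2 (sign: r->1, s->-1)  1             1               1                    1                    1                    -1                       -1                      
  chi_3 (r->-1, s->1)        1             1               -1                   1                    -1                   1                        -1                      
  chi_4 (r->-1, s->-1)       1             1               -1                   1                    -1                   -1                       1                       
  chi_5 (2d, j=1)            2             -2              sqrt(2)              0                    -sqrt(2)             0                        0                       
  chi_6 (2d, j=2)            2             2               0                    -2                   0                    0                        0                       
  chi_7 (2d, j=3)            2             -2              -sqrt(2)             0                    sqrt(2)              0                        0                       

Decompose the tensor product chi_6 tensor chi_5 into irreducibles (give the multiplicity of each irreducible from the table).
chi_6 tensor chi_5 = chi_5 + chi_7 (all other irreducibles have multiplicity 0).

Why: The character of a tensor product is the pointwise product (chi_6 * chi_5)(C) = chi_6(C) * chi_5(C):
  {e}: (2)*(2), {r^4}: (2)*(-2), {r^1, r^7}: (0)*(sqrt(2)), {r^2, r^6}: (-2)*(0), {r^3, r^5}: (0)*(-sqrt(2)), {s, sr^2, ...}: (0)*(0), {sr, sr^3, ...}: (0)*(0)
so (chi_6 * chi_5) takes values
  {e} -> 4, {r^4} -> -4, {r^1, r^7} -> 0, {r^2, r^6} -> 0, {r^3, r^5} -> 0, {s, sr^2, ...} -> 0, {sr, sr^3, ...} -> 0.
Now take the inner product of this character with each irreducible chi from the table, <chi_6*chi_5, chi> = (1/16) sum_C |C| (chi_6*chi_5)(C) conj(chi(C)):
  <chi_6*chi_5, chi_1> = (1/16)[1*(4)*conj(1) + 1*(-4)*conj(1) + 2*(0)*conj(1) + 2*(0)*conj(1) + 2*(0)*conj(1) + 4*(0)*conj(1) + 4*(0)*conj(1)]
      = (1/16)[(4) + (-4) + (0) + (0) + (0) + (0) + (0)] = 0/16 = 0
  <chi_6*chi_5, chi_2> = (1/16)[1*(4)*conj(1) + 1*(-4)*conj(1) + 2*(0)*conj(1) + 2*(0)*conj(1) + 2*(0)*conj(1) + 4*(0)*conj(-1) + 4*(0)*conj(-1)]
      = (1/16)[(4) + (-4) + (0) + (0) + (0) + (0) + (0)] = 0/16 = 0
  <chi_6*chi_5, chi_3> = (1/16)[1*(4)*conj(1) + 1*(-4)*conj(1) + 2*(0)*conj(-1) + 2*(0)*conj(1) + 2*(0)*conj(-1) + 4*(0)*conj(1) + 4*(0)*conj(-1)]
      = (1/16)[(4) + (-4) + (0) + (0) + (0) + (0) + (0)] = 0/16 = 0
  <chi_6*chi_5, chi_4> = (1/16)[1*(4)*conj(1) + 1*(-4)*conj(1) + 2*(0)*conj(-1) + 2*(0)*conj(1) + 2*(0)*conj(-1) + 4*(0)*conj(-1) + 4*(0)*conj(1)]
      = (1/16)[(4) + (-4) + (0) + (0) + (0) + (0) + (0)] = 0/16 = 0
  <chi_6*chi_5, chi_5> = (1/16)[1*(4)*conj(2) + 1*(-4)*conj(-2) + 2*(0)*conj(sqrt(2)) + 2*(0)*conj(0) + 2*(0)*conj(-sqrt(2)) + 4*(0)*conj(0) + 4*(0)*conj(0)]
      = (1/16)[(8) + (8) + (0) + (0) + (0) + (0) + (0)] = 16/16 = 1
  <chi_6*chi_5, chi_6> = (1/16)[1*(4)*conj(2) + 1*(-4)*conj(2) + 2*(0)*conj(0) + 2*(0)*conj(-2) + 2*(0)*conj(0) + 4*(0)*conj(0) + 4*(0)*conj(0)]
      = (1/16)[(8) + (-8) + (0) + (0) + (0) + (0) + (0)] = 0/16 = 0
  <chi_6*chi_5, chi_7> = (1/16)[1*(4)*conj(2) + 1*(-4)*conj(-2) + 2*(0)*conj(-sqrt(2)) + 2*(0)*conj(0) + 2*(0)*conj(sqrt(2)) + 4*(0)*conj(0) + 4*(0)*conj(0)]
      = (1/16)[(8) + (8) + (0) + (0) + (0) + (0) + (0)] = 16/16 = 1
Hence the multiplicities are chi_5: 1, chi_7: 1. Dimension check: dim(chi_6)*dim(chi_5) = 2*2 = 4 and sum (mult * dim) = 1*2 + 1*2 = 4.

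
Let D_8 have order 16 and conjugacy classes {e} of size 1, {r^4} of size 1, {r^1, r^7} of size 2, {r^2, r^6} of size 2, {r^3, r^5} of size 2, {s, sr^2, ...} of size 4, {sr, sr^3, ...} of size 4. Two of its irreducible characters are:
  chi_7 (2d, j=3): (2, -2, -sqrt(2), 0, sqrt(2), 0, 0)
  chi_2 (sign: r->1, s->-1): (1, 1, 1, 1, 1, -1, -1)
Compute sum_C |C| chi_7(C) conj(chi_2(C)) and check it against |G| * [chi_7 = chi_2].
Sum = 0; so <chi_7, chi_2> = 0 (distinct irreducibles are orthogonal).

Why: Compute term by term over conjugacy classes (|C| * chi_7(C) * conj(chi_2(C))):
  1*(2)*conj(1) + 1*(-2)*conj(1) + 2*(-sqrt(2))*conj(1) + 2*(0)*conj(1) + 2*(sqrt(2))*conj(1) + 4*(0)*conj(-1) + 4*(0)*conj(-1)
  = (2) + (-2) + (-2*sqrt(2)) + (0) + (2*sqrt(2)) + (0) + (0)
  = 0.
Dividing by |G| = 16 gives 0/16 = 0, matching the row-orthogonality relation <chi_7, chi_2> = [chi_7 = chi_2].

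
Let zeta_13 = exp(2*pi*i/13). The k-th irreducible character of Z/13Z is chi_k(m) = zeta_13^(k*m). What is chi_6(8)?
chi_6(8) = zeta_13^48 = exp(-8*I*pi/13)

Why: chi_6(8) = zeta_13^(6*8) = zeta_13^48. Since zeta_13^13 = 1, this equals zeta_13^9 = exp(2*pi*i*9/13) = exp(-8*I*pi/13).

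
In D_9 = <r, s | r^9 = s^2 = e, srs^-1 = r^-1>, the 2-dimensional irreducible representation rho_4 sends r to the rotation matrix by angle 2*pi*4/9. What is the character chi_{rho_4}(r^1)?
chi_{rho_4}(r^1) = 2*cos(2*pi*4*1/9) = -2*cos(pi/9)

rho_4(r^1) is rotation by angle 2*pi*4*1/9, whose trace is 2*cos(2*pi*4*1/9) = -2*cos(pi/9).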